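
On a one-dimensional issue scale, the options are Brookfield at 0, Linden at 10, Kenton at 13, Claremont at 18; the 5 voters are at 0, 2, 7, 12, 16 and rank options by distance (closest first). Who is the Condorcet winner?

With single-peaked preferences on a line, the Condorcet winner is the candidate closest to the median voter.
The median voter (position 7) is closest to Linden at 10.
Check: Linden vs Brookfield — voters closer to Linden: 3 of 5.

Linden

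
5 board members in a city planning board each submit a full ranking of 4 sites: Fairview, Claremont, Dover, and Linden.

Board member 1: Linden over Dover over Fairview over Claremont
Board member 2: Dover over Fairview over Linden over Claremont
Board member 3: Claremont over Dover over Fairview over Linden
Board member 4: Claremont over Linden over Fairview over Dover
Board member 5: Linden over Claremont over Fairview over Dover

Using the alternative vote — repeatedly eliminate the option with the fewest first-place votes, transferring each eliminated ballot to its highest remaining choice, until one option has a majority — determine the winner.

Round 1: Claremont 2, Linden 2, Dover 1, Fairview 0. Fairview has the fewest and is eliminated.
Round 2: Claremont 2, Linden 2, Dover 1. Dover has the fewest and is eliminated.
Round 3: Linden 3, Claremont 2. Linden has a majority.

Linden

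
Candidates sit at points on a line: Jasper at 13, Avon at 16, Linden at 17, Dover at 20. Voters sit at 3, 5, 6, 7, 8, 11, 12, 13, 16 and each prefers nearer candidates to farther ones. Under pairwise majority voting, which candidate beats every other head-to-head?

With single-peaked preferences on a line, the Condorcet winner is the candidate closest to the median voter.
The median voter (position 8) is closest to Jasper at 13.
Check: Jasper vs Dover — voters closer to Jasper: 9 of 9.

Jasper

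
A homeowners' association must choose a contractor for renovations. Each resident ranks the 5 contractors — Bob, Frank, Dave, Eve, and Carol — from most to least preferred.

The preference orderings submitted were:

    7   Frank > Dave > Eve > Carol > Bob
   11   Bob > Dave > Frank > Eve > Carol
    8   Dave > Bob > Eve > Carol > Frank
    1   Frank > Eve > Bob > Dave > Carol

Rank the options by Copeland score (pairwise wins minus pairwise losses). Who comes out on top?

Dave

Pairwise results:
  Bob vs Frank: Bob wins 19–8.
  Bob vs Dave: Dave wins 15–12.
  Bob vs Eve: Bob wins 19–8.
  Bob vs Carol: Bob wins 20–7.
  Frank vs Dave: Dave wins 19–8.
  Frank vs Eve: Frank wins 19–8.
  Frank vs Carol: Frank wins 19–8.
  Dave vs Eve: Dave wins 26–1.
  Dave vs Carol: Dave wins 27–0.
  Eve vs Carol: Eve wins 27–0.
Copeland scores (wins − losses):
  Bob: 3 − 1 = 2
  Frank: 2 − 2 = 0
  Dave: 4 − 0 = 4
  Eve: 1 − 3 = -2
  Carol: 0 − 4 = -4
Dave has the best Copeland score.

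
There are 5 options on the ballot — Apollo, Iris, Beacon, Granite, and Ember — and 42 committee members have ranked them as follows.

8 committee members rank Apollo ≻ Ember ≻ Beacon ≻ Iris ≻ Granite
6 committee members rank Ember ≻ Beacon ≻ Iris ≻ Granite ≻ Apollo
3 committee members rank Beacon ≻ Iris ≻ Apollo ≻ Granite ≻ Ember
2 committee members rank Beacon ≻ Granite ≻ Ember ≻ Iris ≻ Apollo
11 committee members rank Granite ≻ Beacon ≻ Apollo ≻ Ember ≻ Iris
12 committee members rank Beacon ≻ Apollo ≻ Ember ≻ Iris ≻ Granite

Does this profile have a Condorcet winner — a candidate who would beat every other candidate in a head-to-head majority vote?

Yes

Head-to-head results (42 voters total):
Apollo vs Iris: Apollo wins 31–11.
Apollo vs Beacon: Beacon wins 34–8.
Apollo vs Granite: Apollo wins 23–19.
Apollo vs Ember: Apollo wins 34–8.
Iris vs Beacon: Beacon wins 42–0.
Iris vs Granite: Iris wins 29–13.
Iris vs Ember: Ember wins 39–3.
Beacon vs Granite: Beacon wins 31–11.
Beacon vs Ember: Beacon wins 28–14.
Granite vs Ember: Ember wins 26–16.
Beacon beats each rival — Apollo (34–8), Iris (42–0), Granite (31–11), Ember (28–14) — so Beacon is the Condorcet winner.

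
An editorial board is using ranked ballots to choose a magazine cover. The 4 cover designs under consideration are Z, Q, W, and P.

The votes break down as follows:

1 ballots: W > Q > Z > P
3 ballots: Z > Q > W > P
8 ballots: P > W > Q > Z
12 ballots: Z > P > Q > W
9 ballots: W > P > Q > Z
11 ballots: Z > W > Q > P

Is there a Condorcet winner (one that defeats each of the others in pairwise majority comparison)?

Yes

Head-to-head results (44 voters total):
Z vs Q: Z wins 26–18.
Z vs W: Z wins 26–18.
Z vs P: Z wins 27–17.
Q vs W: W wins 29–15.
Q vs P: P wins 29–15.
W vs P: W wins 24–20.
Z beats each rival — Q (26–18), W (26–18), P (27–17) — so Z is the Condorcet winner.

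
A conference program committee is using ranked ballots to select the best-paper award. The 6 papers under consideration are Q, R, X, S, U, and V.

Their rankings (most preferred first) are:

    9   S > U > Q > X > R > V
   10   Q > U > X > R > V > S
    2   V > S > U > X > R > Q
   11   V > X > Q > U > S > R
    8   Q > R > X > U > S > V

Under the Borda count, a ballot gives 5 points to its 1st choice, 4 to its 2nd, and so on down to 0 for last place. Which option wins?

Borda scores:
  Q: 9·3 + 10·5 + 2·0 + 11·3 + 8·5 = 150
  R: 9·1 + 10·2 + 2·1 + 11·0 + 8·4 = 63
  X: 9·2 + 10·3 + 2·2 + 11·4 + 8·3 = 120
  S: 9·5 + 10·0 + 2·4 + 11·1 + 8·1 = 72
  U: 9·4 + 10·4 + 2·3 + 11·2 + 8·2 = 120
  V: 9·0 + 10·1 + 2·5 + 11·5 + 8·0 = 75
Q has the highest total.

Q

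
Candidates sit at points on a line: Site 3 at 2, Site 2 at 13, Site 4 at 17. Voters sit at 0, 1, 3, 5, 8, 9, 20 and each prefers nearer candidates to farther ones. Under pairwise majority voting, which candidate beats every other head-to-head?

Site 3

With single-peaked preferences on a line, the Condorcet winner is the candidate closest to the median voter.
The median voter (position 5) is closest to Site 3 at 2.
Check: Site 3 vs Site 2 — voters closer to Site 3: 4 of 7.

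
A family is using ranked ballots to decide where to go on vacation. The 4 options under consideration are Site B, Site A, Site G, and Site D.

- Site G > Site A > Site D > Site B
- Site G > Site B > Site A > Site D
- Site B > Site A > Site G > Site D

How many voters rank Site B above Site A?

2

Ballots ranking Site B above Site A: 2.
Ballots ranking Site A above Site B: 1.
So 2 of 3 voters prefer Site B to Site A.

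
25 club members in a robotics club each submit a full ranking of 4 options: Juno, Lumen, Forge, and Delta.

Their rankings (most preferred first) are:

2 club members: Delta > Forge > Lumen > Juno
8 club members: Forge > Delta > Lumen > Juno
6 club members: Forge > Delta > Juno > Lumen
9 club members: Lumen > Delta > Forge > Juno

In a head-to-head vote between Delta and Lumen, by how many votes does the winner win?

7

Ballots ranking Delta above Lumen: 2+8+6 = 16.
Ballots ranking Lumen above Delta: 9.
Delta wins 16–9, a margin of 7.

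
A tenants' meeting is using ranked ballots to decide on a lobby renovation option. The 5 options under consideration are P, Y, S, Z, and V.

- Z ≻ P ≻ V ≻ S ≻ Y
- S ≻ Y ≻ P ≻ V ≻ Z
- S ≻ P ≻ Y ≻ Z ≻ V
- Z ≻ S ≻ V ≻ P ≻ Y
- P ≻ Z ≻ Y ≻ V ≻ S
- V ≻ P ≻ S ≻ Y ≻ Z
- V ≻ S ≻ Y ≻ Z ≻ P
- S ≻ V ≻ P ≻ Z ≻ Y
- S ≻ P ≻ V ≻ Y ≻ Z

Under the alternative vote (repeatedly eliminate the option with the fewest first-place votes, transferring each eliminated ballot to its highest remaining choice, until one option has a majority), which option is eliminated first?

Round 1: S 4, Z 2, V 2, P 1, Y 0. Y has the fewest and is eliminated.
Round 2: S 4, Z 2, V 2, P 1. P has the fewest and is eliminated.
Round 3: S 4, Z 3, V 2. V has the fewest and is eliminated.
Round 4: S 6, Z 3. S has a majority.

Y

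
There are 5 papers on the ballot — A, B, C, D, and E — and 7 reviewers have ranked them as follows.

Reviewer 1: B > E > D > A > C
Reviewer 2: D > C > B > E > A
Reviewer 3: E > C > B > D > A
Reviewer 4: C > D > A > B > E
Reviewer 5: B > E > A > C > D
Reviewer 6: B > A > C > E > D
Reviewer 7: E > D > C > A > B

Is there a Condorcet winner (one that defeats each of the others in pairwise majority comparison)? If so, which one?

Head-to-head results (7 voters total):
A vs B: B wins 5–2.
A vs C: C wins 4–3.
A vs D: D wins 5–2.
A vs E: E wins 5–2.
B vs C: C wins 4–3.
B vs D: B wins 4–3.
B vs E: B wins 5–2.
C vs D: C wins 4–3.
C vs E: E wins 4–3.
D vs E: E wins 5–2.
No candidate beats all others: B beats E beats C beats B, a majority cycle.

There is no Condorcet winner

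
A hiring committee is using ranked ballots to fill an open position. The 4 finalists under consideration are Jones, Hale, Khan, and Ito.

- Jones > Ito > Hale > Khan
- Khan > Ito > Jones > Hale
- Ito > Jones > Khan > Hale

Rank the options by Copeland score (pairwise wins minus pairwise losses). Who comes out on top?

Pairwise results:
  Jones vs Hale: Jones wins 3–0.
  Jones vs Khan: Jones wins 2–1.
  Jones vs Ito: Ito wins 2–1.
  Hale vs Khan: Khan wins 2–1.
  Hale vs Ito: Ito wins 3–0.
  Khan vs Ito: Ito wins 2–1.
Copeland scores (wins − losses):
  Jones: 2 − 1 = 1
  Hale: 0 − 3 = -3
  Khan: 1 − 2 = -1
  Ito: 3 − 0 = 3
Ito has the best Copeland score.

Ito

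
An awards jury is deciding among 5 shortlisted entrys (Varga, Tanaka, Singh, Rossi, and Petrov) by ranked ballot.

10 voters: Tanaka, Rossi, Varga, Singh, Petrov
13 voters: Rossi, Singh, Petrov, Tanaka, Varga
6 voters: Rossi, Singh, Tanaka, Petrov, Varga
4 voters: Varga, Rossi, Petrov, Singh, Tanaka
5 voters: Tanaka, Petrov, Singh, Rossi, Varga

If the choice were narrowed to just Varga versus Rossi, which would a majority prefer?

Ballots ranking Varga above Rossi: 4.
Ballots ranking Rossi above Varga: 10+13+6+5 = 34.
Rossi wins the head-to-head, 34–4.

Rossi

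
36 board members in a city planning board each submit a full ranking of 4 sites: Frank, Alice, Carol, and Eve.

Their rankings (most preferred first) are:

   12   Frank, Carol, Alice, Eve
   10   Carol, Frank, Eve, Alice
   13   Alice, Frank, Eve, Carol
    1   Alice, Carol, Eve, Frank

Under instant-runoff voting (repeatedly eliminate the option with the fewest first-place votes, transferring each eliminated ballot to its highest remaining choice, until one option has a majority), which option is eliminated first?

Eve

Round 1: Alice 14, Frank 12, Carol 10, Eve 0. Eve has the fewest and is eliminated.
Round 2: Alice 14, Frank 12, Carol 10. Carol has the fewest and is eliminated.
Round 3: Frank 22, Alice 14. Frank has a majority.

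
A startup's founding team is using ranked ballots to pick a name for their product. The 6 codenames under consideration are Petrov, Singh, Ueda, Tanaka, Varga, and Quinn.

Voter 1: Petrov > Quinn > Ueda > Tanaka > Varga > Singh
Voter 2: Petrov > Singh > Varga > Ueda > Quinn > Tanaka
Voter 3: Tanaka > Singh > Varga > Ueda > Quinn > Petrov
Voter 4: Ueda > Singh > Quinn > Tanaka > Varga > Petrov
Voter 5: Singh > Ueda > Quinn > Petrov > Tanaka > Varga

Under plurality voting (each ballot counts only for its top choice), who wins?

Petrov

First-place vote totals:
  Petrov: 2
  Singh: 1
  Ueda: 1
  Tanaka: 1
  Varga: 0
  Quinn: 0
Petrov has the most first-place votes.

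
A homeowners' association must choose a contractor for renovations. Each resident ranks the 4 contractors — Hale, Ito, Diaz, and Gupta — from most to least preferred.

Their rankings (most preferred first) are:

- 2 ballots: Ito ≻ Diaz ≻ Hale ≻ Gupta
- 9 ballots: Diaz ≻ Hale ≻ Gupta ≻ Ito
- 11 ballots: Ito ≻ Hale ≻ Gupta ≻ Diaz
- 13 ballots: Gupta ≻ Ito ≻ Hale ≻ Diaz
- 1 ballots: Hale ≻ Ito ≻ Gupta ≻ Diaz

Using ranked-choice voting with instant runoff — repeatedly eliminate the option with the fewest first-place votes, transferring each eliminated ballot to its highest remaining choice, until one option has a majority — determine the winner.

Round 1: Ito 13, Gupta 13, Diaz 9, Hale 1. Hale has the fewest and is eliminated.
Round 2: Ito 14, Gupta 13, Diaz 9. Diaz has the fewest and is eliminated.
Round 3: Gupta 22, Ito 14. Gupta has a majority.

Gupta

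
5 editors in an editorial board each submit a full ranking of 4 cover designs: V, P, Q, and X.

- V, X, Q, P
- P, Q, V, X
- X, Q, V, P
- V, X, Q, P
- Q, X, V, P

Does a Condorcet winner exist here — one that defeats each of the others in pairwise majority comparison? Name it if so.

No Condorcet winner

Head-to-head results (5 voters total):
V vs P: V wins 4–1.
V vs Q: Q wins 3–2.
V vs X: V wins 3–2.
P vs Q: Q wins 4–1.
P vs X: X wins 4–1.
Q vs X: X wins 3–2.
No candidate beats all others: V beats X beats Q beats V, a majority cycle.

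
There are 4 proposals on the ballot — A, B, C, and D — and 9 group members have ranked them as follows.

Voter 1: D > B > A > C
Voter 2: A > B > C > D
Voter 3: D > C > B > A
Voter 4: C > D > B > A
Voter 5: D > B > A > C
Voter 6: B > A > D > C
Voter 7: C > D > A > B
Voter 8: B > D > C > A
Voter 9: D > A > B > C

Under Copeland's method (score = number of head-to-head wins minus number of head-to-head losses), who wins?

Pairwise results:
  A vs B: B wins 6–3.
  A vs C: A wins 5–4.
  A vs D: D wins 7–2.
  B vs C: B wins 6–3.
  B vs D: D wins 6–3.
  C vs D: D wins 6–3.
Copeland scores (wins − losses):
  A: 1 − 2 = -1
  B: 2 − 1 = 1
  C: 0 − 3 = -3
  D: 3 − 0 = 3
D has the best Copeland score.

D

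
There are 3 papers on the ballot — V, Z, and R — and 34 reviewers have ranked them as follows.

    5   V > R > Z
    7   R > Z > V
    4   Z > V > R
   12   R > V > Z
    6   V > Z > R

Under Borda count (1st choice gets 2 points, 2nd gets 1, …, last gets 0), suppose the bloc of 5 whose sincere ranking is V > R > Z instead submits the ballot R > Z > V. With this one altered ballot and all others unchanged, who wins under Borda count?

Borda totals with the altered ballot: V 28, Z 26, R 48.
The winner is unchanged: still R.

R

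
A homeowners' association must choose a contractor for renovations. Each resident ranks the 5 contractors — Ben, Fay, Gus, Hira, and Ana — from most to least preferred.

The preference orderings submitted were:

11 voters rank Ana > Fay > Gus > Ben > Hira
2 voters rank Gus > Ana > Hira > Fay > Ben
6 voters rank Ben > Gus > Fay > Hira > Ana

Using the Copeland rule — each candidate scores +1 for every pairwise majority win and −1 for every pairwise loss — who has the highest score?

Pairwise results:
  Ben vs Fay: Fay wins 13–6.
  Ben vs Gus: Gus wins 13–6.
  Ben vs Hira: Ben wins 17–2.
  Ben vs Ana: Ana wins 13–6.
  Fay vs Gus: Fay wins 11–8.
  Fay vs Hira: Fay wins 17–2.
  Fay vs Ana: Ana wins 13–6.
  Gus vs Hira: Gus wins 19–0.
  Gus vs Ana: Ana wins 11–8.
  Hira vs Ana: Ana wins 13–6.
Copeland scores (wins − losses):
  Ben: 1 − 3 = -2
  Fay: 3 − 1 = 2
  Gus: 2 − 2 = 0
  Hira: 0 − 4 = -4
  Ana: 4 − 0 = 4
Ana has the best Copeland score.

Ana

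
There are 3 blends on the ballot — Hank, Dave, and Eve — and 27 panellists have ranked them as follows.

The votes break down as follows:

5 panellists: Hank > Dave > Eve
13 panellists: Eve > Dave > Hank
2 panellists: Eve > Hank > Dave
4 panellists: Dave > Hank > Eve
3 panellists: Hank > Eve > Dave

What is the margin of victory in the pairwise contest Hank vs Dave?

Ballots ranking Hank above Dave: 5+2+3 = 10.
Ballots ranking Dave above Hank: 13+4 = 17.
Dave wins 17–10, a margin of 7.

7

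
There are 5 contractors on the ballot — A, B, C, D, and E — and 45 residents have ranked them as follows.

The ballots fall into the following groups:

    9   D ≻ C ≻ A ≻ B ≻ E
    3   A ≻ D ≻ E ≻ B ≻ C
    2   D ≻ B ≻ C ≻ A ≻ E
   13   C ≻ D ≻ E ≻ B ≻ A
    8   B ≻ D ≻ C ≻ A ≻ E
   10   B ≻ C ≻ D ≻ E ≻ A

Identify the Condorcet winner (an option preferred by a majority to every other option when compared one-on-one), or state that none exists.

None — there is no Condorcet winner

Head-to-head results (45 voters total):
A vs B: B wins 33–12.
A vs C: C wins 42–3.
A vs D: D wins 42–3.
A vs E: E wins 23–22.
B vs C: B wins 23–22.
B vs D: D wins 27–18.
B vs E: B wins 29–16.
C vs D: C wins 23–22.
C vs E: C wins 42–3.
D vs E: D wins 45–0.
No candidate beats all others: B beats C beats D beats B, a majority cycle.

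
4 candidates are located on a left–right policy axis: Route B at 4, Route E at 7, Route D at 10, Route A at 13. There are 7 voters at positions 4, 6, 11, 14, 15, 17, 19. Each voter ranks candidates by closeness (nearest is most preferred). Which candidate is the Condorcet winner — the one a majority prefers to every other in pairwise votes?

With single-peaked preferences on a line, the Condorcet winner is the candidate closest to the median voter.
The median voter (position 14) is closest to Route A at 13.
Check: Route A vs Route E — voters closer to Route A: 5 of 7.

Route A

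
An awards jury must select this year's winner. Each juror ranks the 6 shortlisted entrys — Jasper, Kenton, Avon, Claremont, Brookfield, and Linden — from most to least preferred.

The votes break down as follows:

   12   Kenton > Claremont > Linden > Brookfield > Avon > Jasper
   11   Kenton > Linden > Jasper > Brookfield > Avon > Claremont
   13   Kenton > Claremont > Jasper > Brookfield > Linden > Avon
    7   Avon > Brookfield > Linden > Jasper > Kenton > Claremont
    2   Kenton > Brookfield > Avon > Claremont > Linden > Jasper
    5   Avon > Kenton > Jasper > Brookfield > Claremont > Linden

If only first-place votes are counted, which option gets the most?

First-place vote totals:
  Jasper: 0
  Kenton: 38
  Avon: 12
  Claremont: 0
  Brookfield: 0
  Linden: 0
Kenton has the most first-place votes.

Kenton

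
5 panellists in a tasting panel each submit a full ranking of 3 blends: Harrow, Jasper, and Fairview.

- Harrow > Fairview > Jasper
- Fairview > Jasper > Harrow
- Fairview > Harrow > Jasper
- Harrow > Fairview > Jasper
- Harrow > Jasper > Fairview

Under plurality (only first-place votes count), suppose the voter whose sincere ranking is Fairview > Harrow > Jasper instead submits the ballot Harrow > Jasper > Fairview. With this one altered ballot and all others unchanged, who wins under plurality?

Harrow

First-place totals with the altered ballot: Harrow 4, Jasper 0, Fairview 1.
The winner is unchanged: still Harrow.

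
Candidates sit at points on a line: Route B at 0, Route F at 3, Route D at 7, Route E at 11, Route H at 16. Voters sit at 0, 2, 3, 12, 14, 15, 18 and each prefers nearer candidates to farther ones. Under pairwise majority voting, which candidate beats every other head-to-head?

Route E

With single-peaked preferences on a line, the Condorcet winner is the candidate closest to the median voter.
The median voter (position 12) is closest to Route E at 11.
Check: Route E vs Route D — voters closer to Route E: 4 of 7.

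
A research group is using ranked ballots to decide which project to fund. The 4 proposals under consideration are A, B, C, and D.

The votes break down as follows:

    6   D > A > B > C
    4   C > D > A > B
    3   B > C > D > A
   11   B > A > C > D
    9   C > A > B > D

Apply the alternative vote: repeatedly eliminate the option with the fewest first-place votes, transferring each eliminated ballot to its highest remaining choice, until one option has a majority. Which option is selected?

B

Round 1: B 14, C 13, D 6, A 0. A has the fewest and is eliminated.
Round 2: B 14, C 13, D 6. D has the fewest and is eliminated.
Round 3: B 20, C 13. B has a majority.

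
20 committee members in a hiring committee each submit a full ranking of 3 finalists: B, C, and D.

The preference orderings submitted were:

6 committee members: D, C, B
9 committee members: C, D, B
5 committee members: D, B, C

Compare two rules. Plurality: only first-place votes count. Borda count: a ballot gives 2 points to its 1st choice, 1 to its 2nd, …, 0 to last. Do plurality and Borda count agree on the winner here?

Yes

Plurality first-place counts: B 0, C 9, D 11 → D.
Borda totals: B 5, C 24, D 31 → D.
The two rules agree on D.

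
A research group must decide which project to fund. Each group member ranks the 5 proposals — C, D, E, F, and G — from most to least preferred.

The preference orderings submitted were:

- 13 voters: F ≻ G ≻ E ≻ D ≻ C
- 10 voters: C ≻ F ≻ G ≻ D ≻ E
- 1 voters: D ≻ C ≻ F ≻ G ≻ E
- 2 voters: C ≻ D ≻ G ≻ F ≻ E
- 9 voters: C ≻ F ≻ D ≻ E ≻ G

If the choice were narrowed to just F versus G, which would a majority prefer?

F

Ballots ranking F above G: 13+10+1+9 = 33.
Ballots ranking G above F: 2.
F wins the head-to-head, 33–2.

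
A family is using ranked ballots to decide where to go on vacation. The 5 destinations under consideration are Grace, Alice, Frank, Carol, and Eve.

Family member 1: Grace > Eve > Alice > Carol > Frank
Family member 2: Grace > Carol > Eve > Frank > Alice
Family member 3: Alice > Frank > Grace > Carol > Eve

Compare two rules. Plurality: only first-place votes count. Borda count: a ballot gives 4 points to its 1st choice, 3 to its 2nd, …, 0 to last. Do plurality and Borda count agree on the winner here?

Yes

Plurality first-place counts: Grace 2, Alice 1, Frank 0, Carol 0, Eve 0 → Grace.
Borda totals: Grace 10, Alice 6, Frank 4, Carol 5, Eve 5 → Grace.
The two rules agree on Grace.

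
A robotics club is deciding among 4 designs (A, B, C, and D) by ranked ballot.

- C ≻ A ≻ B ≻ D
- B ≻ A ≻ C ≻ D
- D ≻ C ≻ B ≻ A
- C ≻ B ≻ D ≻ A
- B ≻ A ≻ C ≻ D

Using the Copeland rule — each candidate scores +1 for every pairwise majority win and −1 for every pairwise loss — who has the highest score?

C

Pairwise results:
  A vs B: B wins 4–1.
  A vs C: C wins 3–2.
  A vs D: A wins 3–2.
  B vs C: C wins 3–2.
  B vs D: B wins 4–1.
  C vs D: C wins 4–1.
Copeland scores (wins − losses):
  A: 1 − 2 = -1
  B: 2 − 1 = 1
  C: 3 − 0 = 3
  D: 0 − 3 = -3
C has the best Copeland score.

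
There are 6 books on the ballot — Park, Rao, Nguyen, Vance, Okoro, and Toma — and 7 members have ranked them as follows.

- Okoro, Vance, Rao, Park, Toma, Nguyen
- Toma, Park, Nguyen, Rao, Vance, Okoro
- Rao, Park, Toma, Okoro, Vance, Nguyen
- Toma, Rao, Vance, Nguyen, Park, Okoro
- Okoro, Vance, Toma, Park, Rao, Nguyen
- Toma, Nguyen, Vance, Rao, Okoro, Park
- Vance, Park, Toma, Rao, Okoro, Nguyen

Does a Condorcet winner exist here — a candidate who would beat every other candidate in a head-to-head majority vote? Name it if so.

Head-to-head results (7 voters total):
Park vs Rao: Rao wins 4–3.
Park vs Nguyen: Park wins 5–2.
Park vs Vance: Vance wins 5–2.
Park vs Okoro: Park wins 4–3.
Park vs Toma: Toma wins 4–3.
Rao vs Nguyen: Rao wins 5–2.
Rao vs Vance: Vance wins 4–3.
Rao vs Okoro: Rao wins 5–2.
Rao vs Toma: Toma wins 5–2.
Nguyen vs Vance: Vance wins 5–2.
Nguyen vs Okoro: Okoro wins 4–3.
Nguyen vs Toma: Toma wins 7–0.
Vance vs Okoro: Vance wins 4–3.
Vance vs Toma: Toma wins 4–3.
Okoro vs Toma: Toma wins 5–2.
Toma beats each rival — Park (4–3), Rao (5–2), Nguyen (7–0), Vance (4–3), Okoro (5–2) — so Toma is the Condorcet winner.

Toma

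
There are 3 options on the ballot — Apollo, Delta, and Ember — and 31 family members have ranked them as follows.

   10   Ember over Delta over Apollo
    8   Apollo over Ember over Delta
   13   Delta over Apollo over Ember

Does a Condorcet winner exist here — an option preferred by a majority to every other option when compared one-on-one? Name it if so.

There is no Condorcet winner

Head-to-head results (31 voters total):
Apollo vs Delta: Delta wins 23–8.
Apollo vs Ember: Apollo wins 21–10.
Delta vs Ember: Ember wins 18–13.
No candidate beats all others: Apollo beats Ember beats Delta beats Apollo, a majority cycle.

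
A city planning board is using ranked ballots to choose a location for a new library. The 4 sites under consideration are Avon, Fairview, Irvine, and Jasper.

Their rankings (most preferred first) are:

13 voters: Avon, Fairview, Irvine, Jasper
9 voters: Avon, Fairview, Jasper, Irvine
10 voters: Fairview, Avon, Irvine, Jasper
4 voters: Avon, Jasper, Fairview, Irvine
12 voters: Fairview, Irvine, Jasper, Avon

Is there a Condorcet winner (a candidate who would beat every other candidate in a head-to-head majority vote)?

Head-to-head results (48 voters total):
Avon vs Fairview: Avon wins 26–22.
Avon vs Irvine: Avon wins 36–12.
Avon vs Jasper: Avon wins 36–12.
Fairview vs Irvine: Fairview wins 48–0.
Fairview vs Jasper: Fairview wins 44–4.
Irvine vs Jasper: Irvine wins 35–13.
Avon beats each rival — Fairview (26–22), Irvine (36–12), Jasper (36–12) — so Avon is the Condorcet winner.

Yes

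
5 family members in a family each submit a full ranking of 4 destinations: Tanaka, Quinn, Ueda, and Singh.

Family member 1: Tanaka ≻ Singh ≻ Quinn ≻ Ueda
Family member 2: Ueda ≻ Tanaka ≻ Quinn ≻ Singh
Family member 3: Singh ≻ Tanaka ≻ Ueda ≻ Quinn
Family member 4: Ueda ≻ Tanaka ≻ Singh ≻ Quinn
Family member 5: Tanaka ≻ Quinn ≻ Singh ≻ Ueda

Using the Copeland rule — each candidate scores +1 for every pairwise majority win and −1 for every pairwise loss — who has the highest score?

Pairwise results:
  Tanaka vs Quinn: Tanaka wins 5–0.
  Tanaka vs Ueda: Tanaka wins 3–2.
  Tanaka vs Singh: Tanaka wins 4–1.
  Quinn vs Ueda: Ueda wins 3–2.
  Quinn vs Singh: Singh wins 3–2.
  Ueda vs Singh: Singh wins 3–2.
Copeland scores (wins − losses):
  Tanaka: 3 − 0 = 3
  Quinn: 0 − 3 = -3
  Ueda: 1 − 2 = -1
  Singh: 2 − 1 = 1
Tanaka has the best Copeland score.

Tanaka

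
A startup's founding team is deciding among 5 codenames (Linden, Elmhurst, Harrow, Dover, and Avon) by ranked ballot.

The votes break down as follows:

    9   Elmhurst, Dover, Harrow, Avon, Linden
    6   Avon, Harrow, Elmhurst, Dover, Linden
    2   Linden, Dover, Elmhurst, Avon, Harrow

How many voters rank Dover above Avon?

Ballots ranking Dover above Avon: 9+2 = 11.
Ballots ranking Avon above Dover: 6.
So 11 of 17 voters prefer Dover to Avon.

11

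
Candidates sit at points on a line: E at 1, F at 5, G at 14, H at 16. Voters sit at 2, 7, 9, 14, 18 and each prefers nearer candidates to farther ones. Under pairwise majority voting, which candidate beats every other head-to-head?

F

With single-peaked preferences on a line, the Condorcet winner is the candidate closest to the median voter.
The median voter (position 9) is closest to F at 5.
Check: F vs E — voters closer to F: 4 of 5.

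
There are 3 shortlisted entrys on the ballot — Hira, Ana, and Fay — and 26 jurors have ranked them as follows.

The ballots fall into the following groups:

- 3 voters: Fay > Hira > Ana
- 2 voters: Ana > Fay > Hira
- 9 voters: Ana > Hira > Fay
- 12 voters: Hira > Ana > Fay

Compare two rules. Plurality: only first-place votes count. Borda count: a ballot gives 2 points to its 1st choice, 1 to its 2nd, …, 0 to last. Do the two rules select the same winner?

Yes

Plurality first-place counts: Hira 12, Ana 11, Fay 3 → Hira.
Borda totals: Hira 36, Ana 34, Fay 8 → Hira.
The two rules agree on Hira.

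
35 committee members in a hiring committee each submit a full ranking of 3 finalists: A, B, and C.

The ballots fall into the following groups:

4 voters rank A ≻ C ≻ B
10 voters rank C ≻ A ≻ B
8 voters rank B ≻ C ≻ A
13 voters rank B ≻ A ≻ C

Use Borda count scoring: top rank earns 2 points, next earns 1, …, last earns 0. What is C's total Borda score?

32

Borda scores:
  A: 4·2 + 10·1 + 8·0 + 13·1 = 31
  B: 4·0 + 10·0 + 8·2 + 13·2 = 42
  C: 4·1 + 10·2 + 8·1 + 13·0 = 32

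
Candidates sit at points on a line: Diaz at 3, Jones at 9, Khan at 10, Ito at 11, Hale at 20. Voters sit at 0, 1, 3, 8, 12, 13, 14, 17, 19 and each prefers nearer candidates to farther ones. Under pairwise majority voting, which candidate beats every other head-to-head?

With single-peaked preferences on a line, the Condorcet winner is the candidate closest to the median voter.
The median voter (position 12) is closest to Ito at 11.
Check: Ito vs Khan — voters closer to Ito: 5 of 9.

Ito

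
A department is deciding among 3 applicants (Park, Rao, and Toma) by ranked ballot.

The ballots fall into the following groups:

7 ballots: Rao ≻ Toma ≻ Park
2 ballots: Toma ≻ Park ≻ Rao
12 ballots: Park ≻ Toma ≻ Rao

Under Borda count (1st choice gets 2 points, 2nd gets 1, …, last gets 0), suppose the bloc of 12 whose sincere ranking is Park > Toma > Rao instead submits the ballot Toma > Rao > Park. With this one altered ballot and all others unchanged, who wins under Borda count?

Toma

Borda totals with the altered ballot: Park 2, Rao 26, Toma 35.
The switch changes the winner from Park to Toma.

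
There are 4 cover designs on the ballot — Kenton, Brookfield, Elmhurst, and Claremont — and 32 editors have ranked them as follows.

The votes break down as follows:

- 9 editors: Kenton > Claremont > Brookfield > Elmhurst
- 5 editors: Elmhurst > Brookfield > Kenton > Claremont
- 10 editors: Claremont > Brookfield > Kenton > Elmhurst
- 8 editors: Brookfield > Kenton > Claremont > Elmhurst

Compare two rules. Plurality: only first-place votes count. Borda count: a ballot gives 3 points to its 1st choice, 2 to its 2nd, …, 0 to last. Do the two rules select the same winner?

No

Plurality first-place counts: Kenton 9, Brookfield 8, Elmhurst 5, Claremont 10 → Claremont.
Borda totals: Kenton 58, Brookfield 63, Elmhurst 15, Claremont 56 → Brookfield.
The two rules disagree: plurality picks Claremont, Borda picks Brookfield.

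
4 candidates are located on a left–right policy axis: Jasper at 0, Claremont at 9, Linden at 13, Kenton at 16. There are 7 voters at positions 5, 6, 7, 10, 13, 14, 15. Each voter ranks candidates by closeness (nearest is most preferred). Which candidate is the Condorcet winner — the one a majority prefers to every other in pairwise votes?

With single-peaked preferences on a line, the Condorcet winner is the candidate closest to the median voter.
The median voter (position 10) is closest to Claremont at 9.
Check: Claremont vs Jasper — voters closer to Claremont: 7 of 7.

Claremont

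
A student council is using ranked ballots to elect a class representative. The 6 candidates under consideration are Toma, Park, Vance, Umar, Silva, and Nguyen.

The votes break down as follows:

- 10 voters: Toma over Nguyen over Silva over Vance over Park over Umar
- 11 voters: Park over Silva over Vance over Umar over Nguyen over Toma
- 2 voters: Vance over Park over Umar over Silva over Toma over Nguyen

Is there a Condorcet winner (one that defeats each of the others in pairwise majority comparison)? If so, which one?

No Condorcet winner

Head-to-head results (23 voters total):
Toma vs Park: Park wins 13–10.
Toma vs Vance: Vance wins 13–10.
Toma vs Umar: Umar wins 13–10.
Toma vs Silva: Silva wins 13–10.
Toma vs Nguyen: Toma wins 12–11.
Park vs Vance: Vance wins 12–11.
Park vs Umar: Park wins 23–0.
Park vs Silva: Park wins 13–10.
Park vs Nguyen: Park wins 13–10.
Vance vs Umar: Vance wins 23–0.
Vance vs Silva: Silva wins 21–2.
Vance vs Nguyen: Vance wins 13–10.
Umar vs Silva: Silva wins 21–2.
Umar vs Nguyen: Umar wins 13–10.
Silva vs Nguyen: Silva wins 13–10.
No candidate beats all others: Park beats Silva beats Vance beats Park, a majority cycle.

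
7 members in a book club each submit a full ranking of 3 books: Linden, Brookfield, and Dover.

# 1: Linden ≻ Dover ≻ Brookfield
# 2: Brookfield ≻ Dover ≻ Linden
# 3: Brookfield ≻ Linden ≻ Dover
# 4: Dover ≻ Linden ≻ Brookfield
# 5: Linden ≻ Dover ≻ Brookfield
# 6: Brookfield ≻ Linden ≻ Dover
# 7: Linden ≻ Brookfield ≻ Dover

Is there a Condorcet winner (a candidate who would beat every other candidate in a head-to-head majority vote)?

Head-to-head results (7 voters total):
Linden vs Brookfield: Linden wins 4–3.
Linden vs Dover: Linden wins 5–2.
Brookfield vs Dover: Brookfield wins 4–3.
Linden beats each rival — Brookfield (4–3), Dover (5–2) — so Linden is the Condorcet winner.

Yes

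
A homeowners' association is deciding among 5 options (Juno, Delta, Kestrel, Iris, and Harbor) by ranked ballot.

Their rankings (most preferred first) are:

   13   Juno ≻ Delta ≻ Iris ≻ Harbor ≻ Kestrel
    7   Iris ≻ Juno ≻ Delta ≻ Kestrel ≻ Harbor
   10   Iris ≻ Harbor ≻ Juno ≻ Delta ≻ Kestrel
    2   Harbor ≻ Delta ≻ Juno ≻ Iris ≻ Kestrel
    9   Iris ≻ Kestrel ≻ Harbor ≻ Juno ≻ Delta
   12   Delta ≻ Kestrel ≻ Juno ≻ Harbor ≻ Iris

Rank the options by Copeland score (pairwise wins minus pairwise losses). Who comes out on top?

Pairwise results:
  Juno vs Delta: Juno wins 39–14.
  Juno vs Kestrel: Juno wins 32–21.
  Juno vs Iris: Juno wins 27–26.
  Juno vs Harbor: Juno wins 32–21.
  Delta vs Kestrel: Delta wins 44–9.
  Delta vs Iris: Delta wins 27–26.
  Delta vs Harbor: Delta wins 32–21.
  Kestrel vs Iris: Iris wins 41–12.
  Kestrel vs Harbor: Kestrel wins 28–25.
  Iris vs Harbor: Iris wins 39–14.
Copeland scores (wins − losses):
  Juno: 4 − 0 = 4
  Delta: 3 − 1 = 2
  Kestrel: 1 − 3 = -2
  Iris: 2 − 2 = 0
  Harbor: 0 − 4 = -4
Juno has the best Copeland score.

Juno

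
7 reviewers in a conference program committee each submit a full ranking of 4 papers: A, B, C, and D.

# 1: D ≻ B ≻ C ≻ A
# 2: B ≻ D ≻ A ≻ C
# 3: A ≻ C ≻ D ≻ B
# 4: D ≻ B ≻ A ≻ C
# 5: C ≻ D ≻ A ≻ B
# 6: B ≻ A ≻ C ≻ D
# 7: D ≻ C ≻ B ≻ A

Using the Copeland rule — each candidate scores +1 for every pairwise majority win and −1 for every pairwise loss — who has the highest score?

D

Pairwise results:
  A vs B: B wins 5–2.
  A vs C: A wins 4–3.
  A vs D: D wins 5–2.
  B vs C: B wins 4–3.
  B vs D: D wins 5–2.
  C vs D: D wins 4–3.
Copeland scores (wins − losses):
  A: 1 − 2 = -1
  B: 2 − 1 = 1
  C: 0 − 3 = -3
  D: 3 − 0 = 3
D has the best Copeland score.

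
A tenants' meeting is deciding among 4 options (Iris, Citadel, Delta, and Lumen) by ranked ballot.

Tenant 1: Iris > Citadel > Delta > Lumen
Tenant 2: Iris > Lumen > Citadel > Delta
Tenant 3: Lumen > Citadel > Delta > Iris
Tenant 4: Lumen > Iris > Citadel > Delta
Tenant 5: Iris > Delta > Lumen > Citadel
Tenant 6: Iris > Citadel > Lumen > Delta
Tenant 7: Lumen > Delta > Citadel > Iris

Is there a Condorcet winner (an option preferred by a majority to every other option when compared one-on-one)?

Head-to-head results (7 voters total):
Iris vs Citadel: Iris wins 5–2.
Iris vs Delta: Iris wins 5–2.
Iris vs Lumen: Iris wins 4–3.
Citadel vs Delta: Citadel wins 5–2.
Citadel vs Lumen: Lumen wins 5–2.
Delta vs Lumen: Lumen wins 5–2.
Iris beats each rival — Citadel (5–2), Delta (5–2), Lumen (4–3) — so Iris is the Condorcet winner.

Yes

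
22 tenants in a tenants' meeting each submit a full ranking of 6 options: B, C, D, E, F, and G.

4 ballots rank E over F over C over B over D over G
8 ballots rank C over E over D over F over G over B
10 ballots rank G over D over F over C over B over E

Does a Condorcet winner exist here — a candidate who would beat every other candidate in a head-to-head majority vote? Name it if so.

Head-to-head results (22 voters total):
B vs C: C wins 22–0.
B vs D: D wins 18–4.
B vs E: E wins 12–10.
B vs F: F wins 22–0.
B vs G: G wins 18–4.
C vs D: C wins 12–10.
C vs E: C wins 18–4.
C vs F: F wins 14–8.
C vs G: C wins 12–10.
D vs E: E wins 12–10.
D vs F: D wins 18–4.
D vs G: D wins 12–10.
E vs F: E wins 12–10.
E vs G: E wins 12–10.
F vs G: F wins 12–10.
No candidate beats all others: C beats D beats F beats C, a majority cycle.

There is no Condorcet winner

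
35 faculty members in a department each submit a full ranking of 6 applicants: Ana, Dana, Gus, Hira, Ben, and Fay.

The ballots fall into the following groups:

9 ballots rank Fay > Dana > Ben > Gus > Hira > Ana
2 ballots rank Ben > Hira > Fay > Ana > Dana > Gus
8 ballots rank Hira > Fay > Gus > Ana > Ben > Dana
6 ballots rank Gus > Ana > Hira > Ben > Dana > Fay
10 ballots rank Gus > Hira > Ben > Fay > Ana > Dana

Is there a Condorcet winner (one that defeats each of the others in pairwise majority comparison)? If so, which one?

No Condorcet winner

Head-to-head results (35 voters total):
Ana vs Dana: Ana wins 26–9.
Ana vs Gus: Gus wins 33–2.
Ana vs Hira: Hira wins 29–6.
Ana vs Ben: Ben wins 21–14.
Ana vs Fay: Fay wins 29–6.
Dana vs Gus: Gus wins 24–11.
Dana vs Hira: Hira wins 26–9.
Dana vs Ben: Ben wins 26–9.
Dana vs Fay: Fay wins 29–6.
Gus vs Hira: Gus wins 25–10.
Gus vs Ben: Gus wins 24–11.
Gus vs Fay: Fay wins 19–16.
Hira vs Ben: Hira wins 24–11.
Hira vs Fay: Hira wins 26–9.
Ben vs Fay: Ben wins 18–17.
No candidate beats all others: Gus beats Hira beats Fay beats Gus, a majority cycle.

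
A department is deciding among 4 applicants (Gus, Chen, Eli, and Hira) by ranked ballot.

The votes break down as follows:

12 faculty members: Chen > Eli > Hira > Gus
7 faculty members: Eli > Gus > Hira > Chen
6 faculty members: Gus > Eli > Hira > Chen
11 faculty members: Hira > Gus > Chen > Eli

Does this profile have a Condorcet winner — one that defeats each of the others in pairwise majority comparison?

No

Head-to-head results (36 voters total):
Gus vs Chen: Gus wins 24–12.
Gus vs Eli: Eli wins 19–17.
Gus vs Hira: Hira wins 23–13.
Chen vs Eli: Chen wins 23–13.
Chen vs Hira: Hira wins 24–12.
Eli vs Hira: Eli wins 25–11.
No candidate beats all others: Gus beats Chen beats Eli beats Gus, a majority cycle.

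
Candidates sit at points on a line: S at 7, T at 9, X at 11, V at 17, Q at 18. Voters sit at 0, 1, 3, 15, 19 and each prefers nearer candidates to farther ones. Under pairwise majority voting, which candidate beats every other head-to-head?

S

With single-peaked preferences on a line, the Condorcet winner is the candidate closest to the median voter.
The median voter (position 3) is closest to S at 7.
Check: S vs T — voters closer to S: 3 of 5.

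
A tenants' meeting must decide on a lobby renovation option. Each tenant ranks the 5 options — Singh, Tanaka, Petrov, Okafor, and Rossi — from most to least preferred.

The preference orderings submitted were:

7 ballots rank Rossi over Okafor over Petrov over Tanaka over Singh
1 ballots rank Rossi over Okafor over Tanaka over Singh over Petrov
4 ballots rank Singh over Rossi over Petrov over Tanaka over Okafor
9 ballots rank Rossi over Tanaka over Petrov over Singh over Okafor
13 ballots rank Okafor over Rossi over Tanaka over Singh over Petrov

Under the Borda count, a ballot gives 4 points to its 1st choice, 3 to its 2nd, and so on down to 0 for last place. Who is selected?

Borda scores:
  Singh: 7·0 + 1 + 4·4 + 9·1 + 13·1 = 39
  Tanaka: 7·1 + 2 + 4·1 + 9·3 + 13·2 = 66
  Petrov: 7·2 + 0 + 4·2 + 9·2 + 13·0 = 40
  Okafor: 7·3 + 3 + 4·0 + 9·0 + 13·4 = 76
  Rossi: 7·4 + 4 + 4·3 + 9·4 + 13·3 = 119
Rossi has the highest total.

Rossi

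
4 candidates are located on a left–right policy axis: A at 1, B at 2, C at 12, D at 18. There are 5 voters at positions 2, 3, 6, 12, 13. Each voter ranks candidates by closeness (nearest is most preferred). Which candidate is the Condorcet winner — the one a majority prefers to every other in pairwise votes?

With single-peaked preferences on a line, the Condorcet winner is the candidate closest to the median voter.
The median voter (position 6) is closest to B at 2.
Check: B vs A — voters closer to B: 5 of 5.

B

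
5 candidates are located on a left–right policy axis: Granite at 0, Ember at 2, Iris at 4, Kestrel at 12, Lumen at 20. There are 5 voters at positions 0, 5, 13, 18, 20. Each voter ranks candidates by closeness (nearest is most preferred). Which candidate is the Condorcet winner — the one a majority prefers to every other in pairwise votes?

Kestrel

With single-peaked preferences on a line, the Condorcet winner is the candidate closest to the median voter.
The median voter (position 13) is closest to Kestrel at 12.
Check: Kestrel vs Iris — voters closer to Kestrel: 3 of 5.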